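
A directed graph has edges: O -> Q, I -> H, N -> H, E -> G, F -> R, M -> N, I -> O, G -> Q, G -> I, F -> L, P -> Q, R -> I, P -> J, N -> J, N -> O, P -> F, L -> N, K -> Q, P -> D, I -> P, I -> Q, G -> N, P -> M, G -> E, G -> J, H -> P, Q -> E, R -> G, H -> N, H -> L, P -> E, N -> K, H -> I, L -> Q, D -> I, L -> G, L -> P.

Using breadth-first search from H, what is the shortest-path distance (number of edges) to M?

2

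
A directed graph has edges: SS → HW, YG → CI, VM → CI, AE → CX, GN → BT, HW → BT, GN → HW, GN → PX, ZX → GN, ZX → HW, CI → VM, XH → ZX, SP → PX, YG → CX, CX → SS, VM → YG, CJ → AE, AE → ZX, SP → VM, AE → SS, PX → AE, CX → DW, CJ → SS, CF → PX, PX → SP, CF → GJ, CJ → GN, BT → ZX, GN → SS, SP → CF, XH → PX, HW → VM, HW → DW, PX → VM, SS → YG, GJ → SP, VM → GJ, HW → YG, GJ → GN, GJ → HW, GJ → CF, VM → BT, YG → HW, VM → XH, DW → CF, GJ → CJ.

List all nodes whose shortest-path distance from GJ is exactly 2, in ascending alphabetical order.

AE, BT, DW, PX, SS, VM, YG

Level 0: GJ
Level 1: CF, CJ, GN, HW, SP
Level 2: AE, BT, DW, PX, SS, VM, YG
Level 3: CI, CX, XH, ZX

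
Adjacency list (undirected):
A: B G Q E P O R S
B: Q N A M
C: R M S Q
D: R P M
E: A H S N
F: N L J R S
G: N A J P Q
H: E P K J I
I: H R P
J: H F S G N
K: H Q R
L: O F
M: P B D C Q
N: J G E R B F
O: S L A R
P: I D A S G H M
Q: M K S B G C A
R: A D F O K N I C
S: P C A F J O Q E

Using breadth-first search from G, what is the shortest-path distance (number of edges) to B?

Level 0: G
Level 1: A, J, N, P, Q
Level 2: B, C, D, E, F, H, I, K, M, O, R, S
Level 3: L
B first appears at level 2.

2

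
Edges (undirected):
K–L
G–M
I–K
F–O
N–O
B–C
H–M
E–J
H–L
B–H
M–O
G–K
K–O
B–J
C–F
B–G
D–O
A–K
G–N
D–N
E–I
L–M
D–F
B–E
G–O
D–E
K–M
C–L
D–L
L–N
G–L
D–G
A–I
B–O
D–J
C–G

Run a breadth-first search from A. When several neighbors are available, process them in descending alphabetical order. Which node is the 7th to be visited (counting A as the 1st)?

Visit A; enqueue K, I → queue [K, I]
Visit K; enqueue O, M, L, G → queue [I, O, M, L, G]
Visit I; enqueue E → queue [O, M, L, G, E]
Visit O; enqueue N, F, D, B → queue [M, L, G, E, N, F, D, B]
Visit M; enqueue H → queue [L, G, E, N, F, D, B, H]
Visit L; enqueue C → queue [G, E, N, F, D, B, H, C]
Visit G → queue [E, N, F, D, B, H, C]
Visit E; enqueue J → queue [N, F, D, B, H, C, J]
Visit N → queue [F, D, B, H, C, J]
Visit F → queue [D, B, H, C, J]
Visit D → queue [B, H, C, J]
Visit B → queue [H, C, J]
Visit H → queue [C, J]
Visit C → queue [J]
Visit J → queue []

Visit order: A, K, I, O, M, L, G, E, N, F, D, B, H, C, J

G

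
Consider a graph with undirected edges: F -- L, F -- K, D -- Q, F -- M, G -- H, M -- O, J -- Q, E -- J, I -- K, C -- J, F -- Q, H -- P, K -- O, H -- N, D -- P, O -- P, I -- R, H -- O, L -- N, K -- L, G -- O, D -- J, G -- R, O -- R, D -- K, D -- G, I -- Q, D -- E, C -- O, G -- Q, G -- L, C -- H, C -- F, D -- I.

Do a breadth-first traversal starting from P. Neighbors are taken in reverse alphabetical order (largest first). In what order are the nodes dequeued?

P → O → H → D → R → M → K → G → C → N → Q → J → I → E → F → L

Visit P; enqueue O, H, D → queue [O, H, D]
Visit O; enqueue R, M, K, G, C → queue [H, D, R, M, K, G, C]
Visit H; enqueue N → queue [D, R, M, K, G, C, N]
Visit D; enqueue Q, J, I, E → queue [R, M, K, G, C, N, Q, J, I, E]
Visit R → queue [M, K, G, C, N, Q, J, I, E]
Visit M; enqueue F → queue [K, G, C, N, Q, J, I, E, F]
Visit K; enqueue L → queue [G, C, N, Q, J, I, E, F, L]
Visit G → queue [C, N, Q, J, I, E, F, L]
Visit C → queue [N, Q, J, I, E, F, L]
Visit N → queue [Q, J, I, E, F, L]
Visit Q → queue [J, I, E, F, L]
Visit J → queue [I, E, F, L]
Visit I → queue [E, F, L]
Visit E → queue [F, L]
Visit F → queue [L]
Visit L → queue []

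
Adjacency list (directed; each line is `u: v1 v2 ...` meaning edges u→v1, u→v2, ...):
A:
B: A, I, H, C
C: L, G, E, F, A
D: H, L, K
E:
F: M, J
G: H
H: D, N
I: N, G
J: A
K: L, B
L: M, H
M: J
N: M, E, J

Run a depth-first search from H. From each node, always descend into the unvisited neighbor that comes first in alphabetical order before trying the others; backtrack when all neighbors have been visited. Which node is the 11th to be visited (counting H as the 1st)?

G

Visit H
H → D
D → K
K → B
B → A
B → C
C → E
C → F
F → J
F → M
C → G
C → L
B → I
I → N

Visit order: H, D, K, B, A, C, E, F, J, M, G, L, I, N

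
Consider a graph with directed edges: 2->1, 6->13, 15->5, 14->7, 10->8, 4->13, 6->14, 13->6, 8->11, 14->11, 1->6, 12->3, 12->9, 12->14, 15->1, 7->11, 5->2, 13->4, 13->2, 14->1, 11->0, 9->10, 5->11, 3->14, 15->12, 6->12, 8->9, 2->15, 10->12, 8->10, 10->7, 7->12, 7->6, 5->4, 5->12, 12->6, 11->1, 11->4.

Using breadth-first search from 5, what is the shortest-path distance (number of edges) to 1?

Level 0: 5
Level 1: 2, 4, 11, 12
Level 2: 0, 1, 3, 6, 9, 13, 14, 15
Level 3: 7, 10
Level 4: 8
1 first appears at level 2.

2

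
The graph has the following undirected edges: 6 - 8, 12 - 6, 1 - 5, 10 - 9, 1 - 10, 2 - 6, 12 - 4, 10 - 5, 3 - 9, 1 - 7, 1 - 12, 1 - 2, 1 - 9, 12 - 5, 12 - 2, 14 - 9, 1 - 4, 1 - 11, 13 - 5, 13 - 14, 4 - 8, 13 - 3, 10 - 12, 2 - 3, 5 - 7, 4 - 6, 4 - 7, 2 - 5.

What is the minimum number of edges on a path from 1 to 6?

Level 0: 1
Level 1: 2, 4, 5, 7, 9, 10, 11, 12
Level 2: 3, 6, 8, 13, 14
6 first appears at level 2.

2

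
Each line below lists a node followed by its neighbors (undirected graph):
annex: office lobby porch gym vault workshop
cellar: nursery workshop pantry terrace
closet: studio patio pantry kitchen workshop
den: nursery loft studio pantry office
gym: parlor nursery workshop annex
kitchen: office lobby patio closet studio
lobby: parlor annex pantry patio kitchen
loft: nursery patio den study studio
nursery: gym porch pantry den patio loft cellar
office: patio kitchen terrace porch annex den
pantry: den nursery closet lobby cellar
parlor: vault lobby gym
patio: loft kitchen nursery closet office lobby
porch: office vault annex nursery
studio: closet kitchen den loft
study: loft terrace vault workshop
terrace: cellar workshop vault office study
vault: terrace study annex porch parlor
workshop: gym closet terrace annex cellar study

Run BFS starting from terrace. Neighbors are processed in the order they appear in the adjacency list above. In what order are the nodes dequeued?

Visit terrace; enqueue cellar, workshop, vault, office, study → queue [cellar, workshop, vault, office, study]
Visit cellar; enqueue nursery, pantry → queue [workshop, vault, office, study, nursery, pantry]
Visit workshop; enqueue gym, closet, annex → queue [vault, office, study, nursery, pantry, gym, closet, annex]
Visit vault; enqueue porch, parlor → queue [office, study, nursery, pantry, gym, closet, annex, porch, parlor]
Visit office; enqueue patio, kitchen, den → queue [study, nursery, pantry, gym, closet, annex, porch, parlor, patio, kitchen, den]
Visit study; enqueue loft → queue [nursery, pantry, gym, closet, annex, porch, parlor, patio, kitchen, den, loft]
Visit nursery → queue [pantry, gym, closet, annex, porch, parlor, patio, kitchen, den, loft]
Visit pantry; enqueue lobby → queue [gym, closet, annex, porch, parlor, patio, kitchen, den, loft, lobby]
Visit gym → queue [closet, annex, porch, parlor, patio, kitchen, den, loft, lobby]
Visit closet; enqueue studio → queue [annex, porch, parlor, patio, kitchen, den, loft, lobby, studio]
Visit annex → queue [porch, parlor, patio, kitchen, den, loft, lobby, studio]
Visit porch → queue [parlor, patio, kitchen, den, loft, lobby, studio]
Visit parlor → queue [patio, kitchen, den, loft, lobby, studio]
Visit patio → queue [kitchen, den, loft, lobby, studio]
Visit kitchen → queue [den, loft, lobby, studio]
Visit den → queue [loft, lobby, studio]
Visit loft → queue [lobby, studio]
Visit lobby → queue [studio]
Visit studio → queue []

terrace, cellar, workshop, vault, office, study, nursery, pantry, gym, closet, annex, porch, parlor, patio, kitchen, den, loft, lobby, studio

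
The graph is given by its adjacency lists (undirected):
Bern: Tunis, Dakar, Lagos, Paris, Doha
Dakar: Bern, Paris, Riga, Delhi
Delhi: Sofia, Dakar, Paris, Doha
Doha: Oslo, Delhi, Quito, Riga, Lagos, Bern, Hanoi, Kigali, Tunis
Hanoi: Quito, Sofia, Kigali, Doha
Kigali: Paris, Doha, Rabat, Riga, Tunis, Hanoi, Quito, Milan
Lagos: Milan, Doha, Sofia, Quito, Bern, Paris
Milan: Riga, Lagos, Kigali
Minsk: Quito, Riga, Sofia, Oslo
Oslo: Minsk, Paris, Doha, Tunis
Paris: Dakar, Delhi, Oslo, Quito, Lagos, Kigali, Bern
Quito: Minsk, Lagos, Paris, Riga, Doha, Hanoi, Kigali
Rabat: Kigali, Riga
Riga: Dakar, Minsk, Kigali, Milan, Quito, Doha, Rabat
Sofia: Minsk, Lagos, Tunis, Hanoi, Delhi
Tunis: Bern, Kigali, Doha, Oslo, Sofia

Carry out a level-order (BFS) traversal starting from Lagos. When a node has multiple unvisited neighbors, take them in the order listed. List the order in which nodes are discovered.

Visit Lagos; enqueue Milan, Doha, Sofia, Quito, Bern, Paris → queue [Milan, Doha, Sofia, Quito, Bern, Paris]
Visit Milan; enqueue Riga, Kigali → queue [Doha, Sofia, Quito, Bern, Paris, Riga, Kigali]
Visit Doha; enqueue Oslo, Delhi, Hanoi, Tunis → queue [Sofia, Quito, Bern, Paris, Riga, Kigali, Oslo, Delhi, Hanoi, Tunis]
Visit Sofia; enqueue Minsk → queue [Quito, Bern, Paris, Riga, Kigali, Oslo, Delhi, Hanoi, Tunis, Minsk]
Visit Quito → queue [Bern, Paris, Riga, Kigali, Oslo, Delhi, Hanoi, Tunis, Minsk]
Visit Bern; enqueue Dakar → queue [Paris, Riga, Kigali, Oslo, Delhi, Hanoi, Tunis, Minsk, Dakar]
Visit Paris → queue [Riga, Kigali, Oslo, Delhi, Hanoi, Tunis, Minsk, Dakar]
Visit Riga; enqueue Rabat → queue [Kigali, Oslo, Delhi, Hanoi, Tunis, Minsk, Dakar, Rabat]
Visit Kigali → queue [Oslo, Delhi, Hanoi, Tunis, Minsk, Dakar, Rabat]
Visit Oslo → queue [Delhi, Hanoi, Tunis, Minsk, Dakar, Rabat]
Visit Delhi → queue [Hanoi, Tunis, Minsk, Dakar, Rabat]
Visit Hanoi → queue [Tunis, Minsk, Dakar, Rabat]
Visit Tunis → queue [Minsk, Dakar, Rabat]
Visit Minsk → queue [Dakar, Rabat]
Visit Dakar → queue [Rabat]
Visit Rabat → queue []

Lagos → Milan → Doha → Sofia → Quito → Bern → Paris → Riga → Kigali → Oslo → Delhi → Hanoi → Tunis → Minsk → Dakar → Rabat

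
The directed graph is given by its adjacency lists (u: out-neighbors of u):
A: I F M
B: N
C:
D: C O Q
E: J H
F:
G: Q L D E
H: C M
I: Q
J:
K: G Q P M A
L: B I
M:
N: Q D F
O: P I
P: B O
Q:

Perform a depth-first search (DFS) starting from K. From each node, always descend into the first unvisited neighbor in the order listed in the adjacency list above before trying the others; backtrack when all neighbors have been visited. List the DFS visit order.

K, G, Q, L, B, N, D, C, O, P, I, F, E, J, H, M, A

Visit K
K → G
G → Q
G → L
L → B
B → N
N → D
D → C
D → O
O → P
O → I
N → F
G → E
E → J
E → H
H → M
K → A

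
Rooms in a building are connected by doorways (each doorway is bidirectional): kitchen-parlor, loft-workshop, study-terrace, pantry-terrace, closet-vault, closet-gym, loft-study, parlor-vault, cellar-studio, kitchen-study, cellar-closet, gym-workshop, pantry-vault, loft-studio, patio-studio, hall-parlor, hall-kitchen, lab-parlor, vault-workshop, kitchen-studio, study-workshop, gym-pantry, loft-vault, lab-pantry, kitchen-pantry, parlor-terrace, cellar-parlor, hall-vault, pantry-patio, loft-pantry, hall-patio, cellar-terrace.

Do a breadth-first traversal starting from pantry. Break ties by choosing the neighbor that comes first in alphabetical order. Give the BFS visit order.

Visit pantry; enqueue gym, kitchen, lab, loft, patio, terrace, vault → queue [gym, kitchen, lab, loft, patio, terrace, vault]
Visit gym; enqueue closet, workshop → queue [kitchen, lab, loft, patio, terrace, vault, closet, workshop]
Visit kitchen; enqueue hall, parlor, studio, study → queue [lab, loft, patio, terrace, vault, closet, workshop, hall, parlor, studio, study]
Visit lab → queue [loft, patio, terrace, vault, closet, workshop, hall, parlor, studio, study]
Visit loft → queue [patio, terrace, vault, closet, workshop, hall, parlor, studio, study]
Visit patio → queue [terrace, vault, closet, workshop, hall, parlor, studio, study]
Visit terrace; enqueue cellar → queue [vault, closet, workshop, hall, parlor, studio, study, cellar]
Visit vault → queue [closet, workshop, hall, parlor, studio, study, cellar]
Visit closet → queue [workshop, hall, parlor, studio, study, cellar]
Visit workshop → queue [hall, parlor, studio, study, cellar]
Visit hall → queue [parlor, studio, study, cellar]
Visit parlor → queue [studio, study, cellar]
Visit studio → queue [study, cellar]
Visit study → queue [cellar]
Visit cellar → queue []

pantry → gym → kitchen → lab → loft → patio → terrace → vault → closet → workshop → hall → parlor → studio → study → cellar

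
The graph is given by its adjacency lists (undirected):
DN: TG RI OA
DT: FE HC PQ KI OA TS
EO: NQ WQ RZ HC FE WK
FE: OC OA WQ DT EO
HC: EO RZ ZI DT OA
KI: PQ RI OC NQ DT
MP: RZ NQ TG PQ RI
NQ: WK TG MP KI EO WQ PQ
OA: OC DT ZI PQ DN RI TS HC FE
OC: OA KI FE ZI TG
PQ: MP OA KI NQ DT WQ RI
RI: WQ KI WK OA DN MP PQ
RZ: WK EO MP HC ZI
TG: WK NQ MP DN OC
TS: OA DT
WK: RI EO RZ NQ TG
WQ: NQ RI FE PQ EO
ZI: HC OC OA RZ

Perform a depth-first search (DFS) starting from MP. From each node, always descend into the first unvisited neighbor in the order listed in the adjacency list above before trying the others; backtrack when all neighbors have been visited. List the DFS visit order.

Visit MP
MP → RZ
RZ → WK
WK → RI
RI → WQ
WQ → NQ
NQ → TG
TG → DN
DN → OA
OA → OC
OC → KI
KI → PQ
PQ → DT
DT → FE
FE → EO
EO → HC
HC → ZI
DT → TS

MP → RZ → WK → RI → WQ → NQ → TG → DN → OA → OC → KI → PQ → DT → FE → EO → HC → ZI → TS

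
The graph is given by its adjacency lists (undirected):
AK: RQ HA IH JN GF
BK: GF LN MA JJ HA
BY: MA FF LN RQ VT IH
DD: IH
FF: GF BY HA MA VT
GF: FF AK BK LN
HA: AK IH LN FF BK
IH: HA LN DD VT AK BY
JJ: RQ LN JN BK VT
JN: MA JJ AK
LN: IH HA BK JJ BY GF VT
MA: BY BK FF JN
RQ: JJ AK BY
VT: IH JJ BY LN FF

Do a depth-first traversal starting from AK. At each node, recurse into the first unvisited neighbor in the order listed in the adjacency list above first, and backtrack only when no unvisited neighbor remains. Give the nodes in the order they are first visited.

AK, RQ, JJ, LN, IH, HA, FF, GF, BK, MA, BY, VT, JN, DD

Visit AK
AK → RQ
RQ → JJ
JJ → LN
LN → IH
IH → HA
HA → FF
FF → GF
GF → BK
BK → MA
MA → BY
BY → VT
MA → JN
IH → DD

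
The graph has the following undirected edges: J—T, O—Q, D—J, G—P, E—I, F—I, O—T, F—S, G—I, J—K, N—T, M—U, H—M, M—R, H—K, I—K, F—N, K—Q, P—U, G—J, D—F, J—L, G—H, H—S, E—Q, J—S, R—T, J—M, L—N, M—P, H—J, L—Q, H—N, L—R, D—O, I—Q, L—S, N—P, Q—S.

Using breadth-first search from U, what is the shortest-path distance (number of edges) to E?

Level 0: U
Level 1: M, P
Level 2: G, H, J, N, R
Level 3: D, F, I, K, L, S, T
Level 4: E, O, Q
E first appears at level 4.

4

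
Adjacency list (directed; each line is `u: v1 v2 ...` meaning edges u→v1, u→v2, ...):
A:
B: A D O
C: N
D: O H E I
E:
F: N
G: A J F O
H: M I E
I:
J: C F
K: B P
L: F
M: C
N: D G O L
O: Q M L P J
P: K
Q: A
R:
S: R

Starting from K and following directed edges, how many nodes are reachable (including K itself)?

BFS from K visits: K, B, P, A, D, O, E, H, I, J, L, M, Q, C, F, N, G
Reachable nodes: 17 of 19 total.

17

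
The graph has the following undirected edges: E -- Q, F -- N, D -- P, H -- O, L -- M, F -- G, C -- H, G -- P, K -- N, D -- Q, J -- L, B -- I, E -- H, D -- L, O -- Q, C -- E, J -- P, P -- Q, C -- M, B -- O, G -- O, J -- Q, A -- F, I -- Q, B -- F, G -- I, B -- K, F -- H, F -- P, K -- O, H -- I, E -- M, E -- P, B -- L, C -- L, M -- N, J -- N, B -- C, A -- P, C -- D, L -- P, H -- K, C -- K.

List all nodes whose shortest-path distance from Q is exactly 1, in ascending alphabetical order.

Level 0: Q
Level 1: D, E, I, J, O, P
Level 2: A, B, C, F, G, H, K, L, M, N

D, E, I, J, O, P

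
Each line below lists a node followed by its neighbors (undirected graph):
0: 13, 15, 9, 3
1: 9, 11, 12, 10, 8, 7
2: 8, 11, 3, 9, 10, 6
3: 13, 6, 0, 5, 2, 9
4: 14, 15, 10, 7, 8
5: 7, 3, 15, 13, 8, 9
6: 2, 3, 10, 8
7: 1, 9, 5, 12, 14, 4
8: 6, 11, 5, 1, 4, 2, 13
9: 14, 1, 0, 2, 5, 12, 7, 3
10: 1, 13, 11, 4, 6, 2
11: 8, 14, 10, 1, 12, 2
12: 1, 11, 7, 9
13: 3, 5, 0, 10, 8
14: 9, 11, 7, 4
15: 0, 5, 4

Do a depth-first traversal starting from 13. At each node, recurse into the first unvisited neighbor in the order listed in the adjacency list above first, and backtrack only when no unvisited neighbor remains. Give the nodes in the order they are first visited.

Visit 13
13 → 3
3 → 6
6 → 2
2 → 8
8 → 11
11 → 14
14 → 9
9 → 1
1 → 12
12 → 7
7 → 5
5 → 15
15 → 0
15 → 4
4 → 10

13 → 3 → 6 → 2 → 8 → 11 → 14 → 9 → 1 → 12 → 7 → 5 → 15 → 0 → 4 → 10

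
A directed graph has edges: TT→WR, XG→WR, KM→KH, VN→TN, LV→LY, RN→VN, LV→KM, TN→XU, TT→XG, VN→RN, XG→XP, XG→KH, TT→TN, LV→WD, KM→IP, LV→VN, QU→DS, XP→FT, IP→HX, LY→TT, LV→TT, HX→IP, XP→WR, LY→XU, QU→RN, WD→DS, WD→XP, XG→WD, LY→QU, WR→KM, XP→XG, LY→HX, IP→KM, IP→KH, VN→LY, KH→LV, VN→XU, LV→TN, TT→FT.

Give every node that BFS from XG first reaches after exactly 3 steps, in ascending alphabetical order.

Level 0: XG
Level 1: KH, WD, WR, XP
Level 2: DS, FT, KM, LV
Level 3: IP, LY, TN, TT, VN
Level 4: HX, QU, RN, XU

IP, LY, TN, TT, VN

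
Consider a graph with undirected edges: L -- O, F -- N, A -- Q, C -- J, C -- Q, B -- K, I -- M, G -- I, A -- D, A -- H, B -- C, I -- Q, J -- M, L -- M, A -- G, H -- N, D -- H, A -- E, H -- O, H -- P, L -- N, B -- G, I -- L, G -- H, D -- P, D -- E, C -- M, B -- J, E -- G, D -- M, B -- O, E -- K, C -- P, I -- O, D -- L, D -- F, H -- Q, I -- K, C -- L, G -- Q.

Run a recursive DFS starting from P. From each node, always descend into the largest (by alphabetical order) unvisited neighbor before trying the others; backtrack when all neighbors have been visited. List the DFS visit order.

Visit P
P → H
H → Q
Q → I
I → O
O → L
L → N
N → F
F → D
D → M
M → J
J → C
C → B
B → K
K → E
E → G
G → A

P → H → Q → I → O → L → N → F → D → M → J → C → B → K → E → G → A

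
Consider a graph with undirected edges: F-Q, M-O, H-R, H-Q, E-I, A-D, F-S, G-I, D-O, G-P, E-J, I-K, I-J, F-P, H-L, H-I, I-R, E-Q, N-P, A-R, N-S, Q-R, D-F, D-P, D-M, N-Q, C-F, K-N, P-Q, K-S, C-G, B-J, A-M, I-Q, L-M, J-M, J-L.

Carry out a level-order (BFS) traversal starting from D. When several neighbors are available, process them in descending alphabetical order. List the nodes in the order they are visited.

D, P, O, M, F, A, Q, N, G, L, J, S, C, R, I, H, E, K, B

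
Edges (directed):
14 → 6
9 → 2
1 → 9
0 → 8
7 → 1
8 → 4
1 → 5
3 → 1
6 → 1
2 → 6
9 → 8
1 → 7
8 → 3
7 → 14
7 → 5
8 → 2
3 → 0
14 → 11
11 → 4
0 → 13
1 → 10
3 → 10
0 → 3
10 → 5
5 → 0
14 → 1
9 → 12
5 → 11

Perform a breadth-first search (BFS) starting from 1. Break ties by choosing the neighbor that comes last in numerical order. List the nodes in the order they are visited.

Visit 1; enqueue 10, 9, 7, 5 → queue [10, 9, 7, 5]
Visit 10 → queue [9, 7, 5]
Visit 9; enqueue 12, 8, 2 → queue [7, 5, 12, 8, 2]
Visit 7; enqueue 14 → queue [5, 12, 8, 2, 14]
Visit 5; enqueue 11, 0 → queue [12, 8, 2, 14, 11, 0]
Visit 12 → queue [8, 2, 14, 11, 0]
Visit 8; enqueue 4, 3 → queue [2, 14, 11, 0, 4, 3]
Visit 2; enqueue 6 → queue [14, 11, 0, 4, 3, 6]
Visit 14 → queue [11, 0, 4, 3, 6]
Visit 11 → queue [0, 4, 3, 6]
Visit 0; enqueue 13 → queue [4, 3, 6, 13]
Visit 4 → queue [3, 6, 13]
Visit 3 → queue [6, 13]
Visit 6 → queue [13]
Visit 13 → queue []

1 -> 10 -> 9 -> 7 -> 5 -> 12 -> 8 -> 2 -> 14 -> 11 -> 0 -> 4 -> 3 -> 6 -> 13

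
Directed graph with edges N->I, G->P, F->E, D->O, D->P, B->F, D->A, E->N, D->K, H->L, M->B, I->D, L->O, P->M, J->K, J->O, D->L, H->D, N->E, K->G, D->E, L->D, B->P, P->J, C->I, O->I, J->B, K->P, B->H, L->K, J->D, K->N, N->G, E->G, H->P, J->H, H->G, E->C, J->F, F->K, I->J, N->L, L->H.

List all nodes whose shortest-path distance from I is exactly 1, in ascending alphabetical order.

D, J

Level 0: I
Level 1: D, J
Level 2: A, B, E, F, H, K, L, O, P
Level 3: C, G, M, N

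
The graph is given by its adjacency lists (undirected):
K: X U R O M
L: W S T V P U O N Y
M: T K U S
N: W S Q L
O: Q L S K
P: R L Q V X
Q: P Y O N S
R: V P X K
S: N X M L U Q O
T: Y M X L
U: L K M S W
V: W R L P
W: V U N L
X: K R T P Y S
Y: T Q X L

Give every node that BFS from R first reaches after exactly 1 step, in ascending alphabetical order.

K, P, V, X

Level 0: R
Level 1: K, P, V, X
Level 2: L, M, O, Q, S, T, U, W, Y
Level 3: N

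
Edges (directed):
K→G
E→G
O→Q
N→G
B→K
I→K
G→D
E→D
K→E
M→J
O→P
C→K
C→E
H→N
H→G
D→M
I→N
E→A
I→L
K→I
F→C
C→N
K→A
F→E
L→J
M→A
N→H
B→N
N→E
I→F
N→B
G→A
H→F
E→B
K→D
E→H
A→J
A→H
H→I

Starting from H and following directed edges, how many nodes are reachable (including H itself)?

14

BFS from H visits: H, N, I, G, F, E, B, L, K, D, A, C, J, M
Reachable nodes: 14 of 17 total.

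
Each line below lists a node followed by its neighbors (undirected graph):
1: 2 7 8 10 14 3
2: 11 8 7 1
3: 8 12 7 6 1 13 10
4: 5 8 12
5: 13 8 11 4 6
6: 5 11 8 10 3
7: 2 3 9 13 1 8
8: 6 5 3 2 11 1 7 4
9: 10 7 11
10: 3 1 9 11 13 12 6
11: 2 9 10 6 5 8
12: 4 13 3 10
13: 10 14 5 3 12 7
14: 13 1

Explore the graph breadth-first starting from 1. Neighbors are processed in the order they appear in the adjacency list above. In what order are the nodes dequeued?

Visit 1; enqueue 2, 7, 8, 10, 14, 3 → queue [2, 7, 8, 10, 14, 3]
Visit 2; enqueue 11 → queue [7, 8, 10, 14, 3, 11]
Visit 7; enqueue 9, 13 → queue [8, 10, 14, 3, 11, 9, 13]
Visit 8; enqueue 6, 5, 4 → queue [10, 14, 3, 11, 9, 13, 6, 5, 4]
Visit 10; enqueue 12 → queue [14, 3, 11, 9, 13, 6, 5, 4, 12]
Visit 14 → queue [3, 11, 9, 13, 6, 5, 4, 12]
Visit 3 → queue [11, 9, 13, 6, 5, 4, 12]
Visit 11 → queue [9, 13, 6, 5, 4, 12]
Visit 9 → queue [13, 6, 5, 4, 12]
Visit 13 → queue [6, 5, 4, 12]
Visit 6 → queue [5, 4, 12]
Visit 5 → queue [4, 12]
Visit 4 → queue [12]
Visit 12 → queue []

1 -> 2 -> 7 -> 8 -> 10 -> 14 -> 3 -> 11 -> 9 -> 13 -> 6 -> 5 -> 4 -> 12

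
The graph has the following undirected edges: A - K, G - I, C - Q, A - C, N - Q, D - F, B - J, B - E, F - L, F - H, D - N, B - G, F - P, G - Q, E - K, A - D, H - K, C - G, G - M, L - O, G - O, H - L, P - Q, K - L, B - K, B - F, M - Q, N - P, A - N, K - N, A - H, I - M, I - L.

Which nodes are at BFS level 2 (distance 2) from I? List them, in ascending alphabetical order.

Level 0: I
Level 1: G, L, M
Level 2: B, C, F, H, K, O, Q
Level 3: A, D, E, J, N, P

B, C, F, H, K, O, Q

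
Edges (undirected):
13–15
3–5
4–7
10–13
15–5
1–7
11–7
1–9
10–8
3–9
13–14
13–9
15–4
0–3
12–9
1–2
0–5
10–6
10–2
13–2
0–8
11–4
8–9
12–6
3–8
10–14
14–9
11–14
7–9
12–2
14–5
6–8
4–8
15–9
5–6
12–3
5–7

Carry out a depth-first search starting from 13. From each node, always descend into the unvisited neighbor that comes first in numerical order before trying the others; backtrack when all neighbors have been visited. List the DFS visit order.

Visit 13
13 → 2
2 → 1
1 → 7
7 → 4
4 → 8
8 → 0
0 → 3
3 → 5
5 → 6
6 → 10
10 → 14
14 → 9
9 → 12
9 → 15
14 → 11

13 → 2 → 1 → 7 → 4 → 8 → 0 → 3 → 5 → 6 → 10 → 14 → 9 → 12 → 15 → 11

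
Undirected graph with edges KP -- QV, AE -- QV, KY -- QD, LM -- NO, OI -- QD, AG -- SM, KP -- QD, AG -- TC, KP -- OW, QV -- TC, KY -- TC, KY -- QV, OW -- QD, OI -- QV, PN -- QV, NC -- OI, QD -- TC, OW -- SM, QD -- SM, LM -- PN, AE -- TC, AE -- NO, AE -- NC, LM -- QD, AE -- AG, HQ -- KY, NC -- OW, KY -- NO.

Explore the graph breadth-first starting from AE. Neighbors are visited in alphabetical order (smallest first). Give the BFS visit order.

AE AG NC NO QV TC SM OI OW KY LM KP PN QD HQ

Visit AE; enqueue AG, NC, NO, QV, TC → queue [AG, NC, NO, QV, TC]
Visit AG; enqueue SM → queue [NC, NO, QV, TC, SM]
Visit NC; enqueue OI, OW → queue [NO, QV, TC, SM, OI, OW]
Visit NO; enqueue KY, LM → queue [QV, TC, SM, OI, OW, KY, LM]
Visit QV; enqueue KP, PN → queue [TC, SM, OI, OW, KY, LM, KP, PN]
Visit TC; enqueue QD → queue [SM, OI, OW, KY, LM, KP, PN, QD]
Visit SM → queue [OI, OW, KY, LM, KP, PN, QD]
Visit OI → queue [OW, KY, LM, KP, PN, QD]
Visit OW → queue [KY, LM, KP, PN, QD]
Visit KY; enqueue HQ → queue [LM, KP, PN, QD, HQ]
Visit LM → queue [KP, PN, QD, HQ]
Visit KP → queue [PN, QD, HQ]
Visit PN → queue [QD, HQ]
Visit QD → queue [HQ]
Visit HQ → queue []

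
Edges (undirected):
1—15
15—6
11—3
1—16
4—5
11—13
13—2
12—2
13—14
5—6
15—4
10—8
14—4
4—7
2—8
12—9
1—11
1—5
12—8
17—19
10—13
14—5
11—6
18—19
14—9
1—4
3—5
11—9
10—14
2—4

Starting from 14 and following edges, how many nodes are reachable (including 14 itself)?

BFS from 14 visits: 14, 4, 5, 9, 10, 13, 1, 2, 7, 15, 3, 6, 11, 12, 8, 16
Reachable nodes: 16 of 19 total.

16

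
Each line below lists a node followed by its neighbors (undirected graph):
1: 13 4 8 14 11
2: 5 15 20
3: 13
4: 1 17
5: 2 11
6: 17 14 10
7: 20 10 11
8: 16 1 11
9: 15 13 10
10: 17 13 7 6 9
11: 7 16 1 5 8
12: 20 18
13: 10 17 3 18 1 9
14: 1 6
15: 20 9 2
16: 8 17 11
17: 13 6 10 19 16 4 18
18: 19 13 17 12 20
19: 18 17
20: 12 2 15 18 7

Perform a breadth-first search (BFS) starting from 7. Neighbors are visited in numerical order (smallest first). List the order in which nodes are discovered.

7 10 11 20 6 9 13 17 1 5 8 16 2 12 15 18 14 3 4 19

Visit 7; enqueue 10, 11, 20 → queue [10, 11, 20]
Visit 10; enqueue 6, 9, 13, 17 → queue [11, 20, 6, 9, 13, 17]
Visit 11; enqueue 1, 5, 8, 16 → queue [20, 6, 9, 13, 17, 1, 5, 8, 16]
Visit 20; enqueue 2, 12, 15, 18 → queue [6, 9, 13, 17, 1, 5, 8, 16, 2, 12, 15, 18]
Visit 6; enqueue 14 → queue [9, 13, 17, 1, 5, 8, 16, 2, 12, 15, 18, 14]
Visit 9 → queue [13, 17, 1, 5, 8, 16, 2, 12, 15, 18, 14]
Visit 13; enqueue 3 → queue [17, 1, 5, 8, 16, 2, 12, 15, 18, 14, 3]
Visit 17; enqueue 4, 19 → queue [1, 5, 8, 16, 2, 12, 15, 18, 14, 3, 4, 19]
Visit 1 → queue [5, 8, 16, 2, 12, 15, 18, 14, 3, 4, 19]
Visit 5 → queue [8, 16, 2, 12, 15, 18, 14, 3, 4, 19]
Visit 8 → queue [16, 2, 12, 15, 18, 14, 3, 4, 19]
Visit 16 → queue [2, 12, 15, 18, 14, 3, 4, 19]
Visit 2 → queue [12, 15, 18, 14, 3, 4, 19]
Visit 12 → queue [15, 18, 14, 3, 4, 19]
Visit 15 → queue [18, 14, 3, 4, 19]
Visit 18 → queue [14, 3, 4, 19]
Visit 14 → queue [3, 4, 19]
Visit 3 → queue [4, 19]
Visit 4 → queue [19]
Visit 19 → queue []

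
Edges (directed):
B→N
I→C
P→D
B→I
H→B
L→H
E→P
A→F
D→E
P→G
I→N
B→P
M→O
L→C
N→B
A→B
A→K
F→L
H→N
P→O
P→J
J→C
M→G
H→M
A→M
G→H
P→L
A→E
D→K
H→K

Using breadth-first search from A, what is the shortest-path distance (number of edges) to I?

2

Level 0: A
Level 1: B, E, F, K, M
Level 2: G, I, L, N, O, P
Level 3: C, D, H, J
I first appears at level 2.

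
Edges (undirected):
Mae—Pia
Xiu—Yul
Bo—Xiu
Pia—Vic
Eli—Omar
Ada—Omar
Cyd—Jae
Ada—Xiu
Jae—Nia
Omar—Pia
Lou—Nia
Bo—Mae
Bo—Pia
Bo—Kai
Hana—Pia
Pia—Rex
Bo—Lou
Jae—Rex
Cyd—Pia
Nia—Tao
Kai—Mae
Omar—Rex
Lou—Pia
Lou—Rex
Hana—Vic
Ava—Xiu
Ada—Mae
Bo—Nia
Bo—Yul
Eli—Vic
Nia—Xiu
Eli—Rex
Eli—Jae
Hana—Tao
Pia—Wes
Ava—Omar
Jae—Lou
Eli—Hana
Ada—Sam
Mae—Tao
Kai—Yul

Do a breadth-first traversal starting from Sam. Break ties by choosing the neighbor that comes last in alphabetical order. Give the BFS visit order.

Sam Ada Xiu Omar Mae Yul Nia Bo Ava Rex Pia Eli Tao Kai Lou Jae Wes Vic Hana Cyd

Visit Sam; enqueue Ada → queue [Ada]
Visit Ada; enqueue Xiu, Omar, Mae → queue [Xiu, Omar, Mae]
Visit Xiu; enqueue Yul, Nia, Bo, Ava → queue [Omar, Mae, Yul, Nia, Bo, Ava]
Visit Omar; enqueue Rex, Pia, Eli → queue [Mae, Yul, Nia, Bo, Ava, Rex, Pia, Eli]
Visit Mae; enqueue Tao, Kai → queue [Yul, Nia, Bo, Ava, Rex, Pia, Eli, Tao, Kai]
Visit Yul → queue [Nia, Bo, Ava, Rex, Pia, Eli, Tao, Kai]
Visit Nia; enqueue Lou, Jae → queue [Bo, Ava, Rex, Pia, Eli, Tao, Kai, Lou, Jae]
Visit Bo → queue [Ava, Rex, Pia, Eli, Tao, Kai, Lou, Jae]
Visit Ava → queue [Rex, Pia, Eli, Tao, Kai, Lou, Jae]
Visit Rex → queue [Pia, Eli, Tao, Kai, Lou, Jae]
Visit Pia; enqueue Wes, Vic, Hana, Cyd → queue [Eli, Tao, Kai, Lou, Jae, Wes, Vic, Hana, Cyd]
Visit Eli → queue [Tao, Kai, Lou, Jae, Wes, Vic, Hana, Cyd]
Visit Tao → queue [Kai, Lou, Jae, Wes, Vic, Hana, Cyd]
Visit Kai → queue [Lou, Jae, Wes, Vic, Hana, Cyd]
Visit Lou → queue [Jae, Wes, Vic, Hana, Cyd]
Visit Jae → queue [Wes, Vic, Hana, Cyd]
Visit Wes → queue [Vic, Hana, Cyd]
Visit Vic → queue [Hana, Cyd]
Visit Hana → queue [Cyd]
Visit Cyd → queue []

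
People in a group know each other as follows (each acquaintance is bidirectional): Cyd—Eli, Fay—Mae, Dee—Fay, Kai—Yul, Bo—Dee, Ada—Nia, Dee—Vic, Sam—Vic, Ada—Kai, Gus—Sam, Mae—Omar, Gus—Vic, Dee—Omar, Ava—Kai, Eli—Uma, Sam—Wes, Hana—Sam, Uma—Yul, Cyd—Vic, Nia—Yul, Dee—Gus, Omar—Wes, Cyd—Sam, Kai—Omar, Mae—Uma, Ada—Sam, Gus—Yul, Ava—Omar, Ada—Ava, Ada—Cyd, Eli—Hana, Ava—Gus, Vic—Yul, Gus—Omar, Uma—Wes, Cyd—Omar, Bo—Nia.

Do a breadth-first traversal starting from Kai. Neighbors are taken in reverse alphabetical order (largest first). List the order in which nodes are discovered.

Kai, Yul, Omar, Ava, Ada, Vic, Uma, Nia, Gus, Wes, Mae, Dee, Cyd, Sam, Eli, Bo, Fay, Hana

Visit Kai; enqueue Yul, Omar, Ava, Ada → queue [Yul, Omar, Ava, Ada]
Visit Yul; enqueue Vic, Uma, Nia, Gus → queue [Omar, Ava, Ada, Vic, Uma, Nia, Gus]
Visit Omar; enqueue Wes, Mae, Dee, Cyd → queue [Ava, Ada, Vic, Uma, Nia, Gus, Wes, Mae, Dee, Cyd]
Visit Ava → queue [Ada, Vic, Uma, Nia, Gus, Wes, Mae, Dee, Cyd]
Visit Ada; enqueue Sam → queue [Vic, Uma, Nia, Gus, Wes, Mae, Dee, Cyd, Sam]
Visit Vic → queue [Uma, Nia, Gus, Wes, Mae, Dee, Cyd, Sam]
Visit Uma; enqueue Eli → queue [Nia, Gus, Wes, Mae, Dee, Cyd, Sam, Eli]
Visit Nia; enqueue Bo → queue [Gus, Wes, Mae, Dee, Cyd, Sam, Eli, Bo]
Visit Gus → queue [Wes, Mae, Dee, Cyd, Sam, Eli, Bo]
Visit Wes → queue [Mae, Dee, Cyd, Sam, Eli, Bo]
Visit Mae; enqueue Fay → queue [Dee, Cyd, Sam, Eli, Bo, Fay]
Visit Dee → queue [Cyd, Sam, Eli, Bo, Fay]
Visit Cyd → queue [Sam, Eli, Bo, Fay]
Visit Sam; enqueue Hana → queue [Eli, Bo, Fay, Hana]
Visit Eli → queue [Bo, Fay, Hana]
Visit Bo → queue [Fay, Hana]
Visit Fay → queue [Hana]
Visit Hana → queue []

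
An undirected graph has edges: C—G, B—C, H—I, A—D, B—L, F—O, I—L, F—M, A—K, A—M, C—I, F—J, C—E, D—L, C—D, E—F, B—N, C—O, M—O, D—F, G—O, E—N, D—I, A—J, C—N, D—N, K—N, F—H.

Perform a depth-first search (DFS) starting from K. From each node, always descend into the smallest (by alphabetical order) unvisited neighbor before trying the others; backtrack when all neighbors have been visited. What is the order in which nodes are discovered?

K A D C B L I H F E N J M O G

Visit K
K → A
A → D
D → C
C → B
B → L
L → I
I → H
H → F
F → E
E → N
F → J
F → M
M → O
O → G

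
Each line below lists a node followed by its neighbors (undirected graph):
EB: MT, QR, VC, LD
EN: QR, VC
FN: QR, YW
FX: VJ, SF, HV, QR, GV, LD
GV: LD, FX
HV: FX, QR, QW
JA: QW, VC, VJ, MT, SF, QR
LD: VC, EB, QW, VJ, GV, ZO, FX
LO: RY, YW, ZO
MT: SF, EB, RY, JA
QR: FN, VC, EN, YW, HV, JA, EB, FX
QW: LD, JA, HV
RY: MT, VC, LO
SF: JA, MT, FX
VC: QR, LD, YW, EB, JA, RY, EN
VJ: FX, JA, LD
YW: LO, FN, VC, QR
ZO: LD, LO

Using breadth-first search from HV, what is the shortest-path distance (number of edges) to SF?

2

Level 0: HV
Level 1: FX, QR, QW
Level 2: EB, EN, FN, GV, JA, LD, SF, VC, VJ, YW
Level 3: LO, MT, RY, ZO
SF first appears at level 2.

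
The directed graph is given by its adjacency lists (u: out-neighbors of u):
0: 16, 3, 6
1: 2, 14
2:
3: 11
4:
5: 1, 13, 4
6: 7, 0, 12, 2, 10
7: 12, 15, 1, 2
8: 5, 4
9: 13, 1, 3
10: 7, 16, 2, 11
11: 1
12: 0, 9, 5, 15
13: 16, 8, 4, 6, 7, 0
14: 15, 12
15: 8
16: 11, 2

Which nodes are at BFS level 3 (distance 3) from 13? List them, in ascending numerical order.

Level 0: 13
Level 1: 0, 4, 6, 7, 8, 16
Level 2: 1, 2, 3, 5, 10, 11, 12, 15
Level 3: 9, 14

9, 14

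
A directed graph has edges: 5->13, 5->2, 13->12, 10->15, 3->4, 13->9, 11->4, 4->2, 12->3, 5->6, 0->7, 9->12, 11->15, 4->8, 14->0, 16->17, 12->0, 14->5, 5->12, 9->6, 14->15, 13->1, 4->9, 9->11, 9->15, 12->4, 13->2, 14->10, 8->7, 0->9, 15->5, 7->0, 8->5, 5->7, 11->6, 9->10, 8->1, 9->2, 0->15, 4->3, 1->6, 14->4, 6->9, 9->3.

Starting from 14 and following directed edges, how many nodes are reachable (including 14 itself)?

16

BFS from 14 visits: 14, 15, 10, 5, 4, 0, 13, 12, 7, 6, 2, 9, 8, 3, 1, 11
Reachable nodes: 16 of 18 total.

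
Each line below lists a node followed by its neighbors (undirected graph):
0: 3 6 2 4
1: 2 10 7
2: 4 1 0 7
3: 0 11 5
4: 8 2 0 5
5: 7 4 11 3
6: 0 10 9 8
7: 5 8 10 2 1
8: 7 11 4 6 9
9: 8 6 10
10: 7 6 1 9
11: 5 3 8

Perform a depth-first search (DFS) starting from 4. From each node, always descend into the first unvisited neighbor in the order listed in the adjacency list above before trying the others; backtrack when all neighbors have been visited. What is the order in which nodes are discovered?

4 8 7 5 11 3 0 6 10 1 2 9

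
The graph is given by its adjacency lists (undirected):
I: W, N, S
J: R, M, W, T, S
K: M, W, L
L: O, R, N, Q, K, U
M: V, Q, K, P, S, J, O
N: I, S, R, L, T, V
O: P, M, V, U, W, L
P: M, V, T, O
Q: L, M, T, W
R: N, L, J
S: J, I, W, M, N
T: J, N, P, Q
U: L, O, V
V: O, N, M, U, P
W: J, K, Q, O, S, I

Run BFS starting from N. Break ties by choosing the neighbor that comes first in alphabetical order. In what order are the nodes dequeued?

Visit N; enqueue I, L, R, S, T, V → queue [I, L, R, S, T, V]
Visit I; enqueue W → queue [L, R, S, T, V, W]
Visit L; enqueue K, O, Q, U → queue [R, S, T, V, W, K, O, Q, U]
Visit R; enqueue J → queue [S, T, V, W, K, O, Q, U, J]
Visit S; enqueue M → queue [T, V, W, K, O, Q, U, J, M]
Visit T; enqueue P → queue [V, W, K, O, Q, U, J, M, P]
Visit V → queue [W, K, O, Q, U, J, M, P]
Visit W → queue [K, O, Q, U, J, M, P]
Visit K → queue [O, Q, U, J, M, P]
Visit O → queue [Q, U, J, M, P]
Visit Q → queue [U, J, M, P]
Visit U → queue [J, M, P]
Visit J → queue [M, P]
Visit M → queue [P]
Visit P → queue []

N I L R S T V W K O Q U J M P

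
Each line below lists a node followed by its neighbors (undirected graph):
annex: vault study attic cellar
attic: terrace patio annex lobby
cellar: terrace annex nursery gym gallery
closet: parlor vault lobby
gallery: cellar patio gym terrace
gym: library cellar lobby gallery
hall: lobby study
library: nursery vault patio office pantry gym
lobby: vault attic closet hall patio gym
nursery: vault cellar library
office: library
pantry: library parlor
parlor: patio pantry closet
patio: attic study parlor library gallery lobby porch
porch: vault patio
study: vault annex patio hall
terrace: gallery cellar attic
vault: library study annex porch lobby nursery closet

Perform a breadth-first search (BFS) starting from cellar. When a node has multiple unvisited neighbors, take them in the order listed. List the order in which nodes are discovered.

Visit cellar; enqueue terrace, annex, nursery, gym, gallery → queue [terrace, annex, nursery, gym, gallery]
Visit terrace; enqueue attic → queue [annex, nursery, gym, gallery, attic]
Visit annex; enqueue vault, study → queue [nursery, gym, gallery, attic, vault, study]
Visit nursery; enqueue library → queue [gym, gallery, attic, vault, study, library]
Visit gym; enqueue lobby → queue [gallery, attic, vault, study, library, lobby]
Visit gallery; enqueue patio → queue [attic, vault, study, library, lobby, patio]
Visit attic → queue [vault, study, library, lobby, patio]
Visit vault; enqueue porch, closet → queue [study, library, lobby, patio, porch, closet]
Visit study; enqueue hall → queue [library, lobby, patio, porch, closet, hall]
Visit library; enqueue office, pantry → queue [lobby, patio, porch, closet, hall, office, pantry]
Visit lobby → queue [patio, porch, closet, hall, office, pantry]
Visit patio; enqueue parlor → queue [porch, closet, hall, office, pantry, parlor]
Visit porch → queue [closet, hall, office, pantry, parlor]
Visit closet → queue [hall, office, pantry, parlor]
Visit hall → queue [office, pantry, parlor]
Visit office → queue [pantry, parlor]
Visit pantry → queue [parlor]
Visit parlor → queue []

cellar, terrace, annex, nursery, gym, gallery, attic, vault, study, library, lobby, patio, porch, closet, hall, office, pantry, parlor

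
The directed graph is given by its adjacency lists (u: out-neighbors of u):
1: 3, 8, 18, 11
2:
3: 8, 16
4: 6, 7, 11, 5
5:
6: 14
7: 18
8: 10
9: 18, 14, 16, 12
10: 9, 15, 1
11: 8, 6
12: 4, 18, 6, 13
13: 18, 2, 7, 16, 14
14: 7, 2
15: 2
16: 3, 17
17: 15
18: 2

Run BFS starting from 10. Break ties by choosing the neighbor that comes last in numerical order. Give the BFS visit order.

Visit 10; enqueue 15, 9, 1 → queue [15, 9, 1]
Visit 15; enqueue 2 → queue [9, 1, 2]
Visit 9; enqueue 18, 16, 14, 12 → queue [1, 2, 18, 16, 14, 12]
Visit 1; enqueue 11, 8, 3 → queue [2, 18, 16, 14, 12, 11, 8, 3]
Visit 2 → queue [18, 16, 14, 12, 11, 8, 3]
Visit 18 → queue [16, 14, 12, 11, 8, 3]
Visit 16; enqueue 17 → queue [14, 12, 11, 8, 3, 17]
Visit 14; enqueue 7 → queue [12, 11, 8, 3, 17, 7]
Visit 12; enqueue 13, 6, 4 → queue [11, 8, 3, 17, 7, 13, 6, 4]
Visit 11 → queue [8, 3, 17, 7, 13, 6, 4]
Visit 8 → queue [3, 17, 7, 13, 6, 4]
Visit 3 → queue [17, 7, 13, 6, 4]
Visit 17 → queue [7, 13, 6, 4]
Visit 7 → queue [13, 6, 4]
Visit 13 → queue [6, 4]
Visit 6 → queue [4]
Visit 4; enqueue 5 → queue [5]
Visit 5 → queue []

10 15 9 1 2 18 16 14 12 11 8 3 17 7 13 6 4 5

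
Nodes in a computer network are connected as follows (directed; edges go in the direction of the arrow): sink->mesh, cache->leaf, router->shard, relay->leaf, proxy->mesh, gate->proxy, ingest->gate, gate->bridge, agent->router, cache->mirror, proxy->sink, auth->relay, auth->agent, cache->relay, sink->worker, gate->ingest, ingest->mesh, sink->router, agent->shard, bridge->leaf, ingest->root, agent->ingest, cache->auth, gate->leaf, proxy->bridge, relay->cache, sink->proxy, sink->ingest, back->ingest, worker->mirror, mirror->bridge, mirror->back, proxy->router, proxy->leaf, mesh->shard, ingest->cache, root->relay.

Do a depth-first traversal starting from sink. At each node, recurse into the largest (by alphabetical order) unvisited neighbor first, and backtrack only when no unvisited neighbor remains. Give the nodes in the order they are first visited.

sink, worker, mirror, bridge, leaf, back, ingest, root, relay, cache, auth, agent, shard, router, mesh, gate, proxy

Visit sink
sink → worker
worker → mirror
mirror → bridge
bridge → leaf
mirror → back
back → ingest
ingest → root
root → relay
relay → cache
cache → auth
auth → agent
agent → shard
agent → router
ingest → mesh
ingest → gate
gate → proxy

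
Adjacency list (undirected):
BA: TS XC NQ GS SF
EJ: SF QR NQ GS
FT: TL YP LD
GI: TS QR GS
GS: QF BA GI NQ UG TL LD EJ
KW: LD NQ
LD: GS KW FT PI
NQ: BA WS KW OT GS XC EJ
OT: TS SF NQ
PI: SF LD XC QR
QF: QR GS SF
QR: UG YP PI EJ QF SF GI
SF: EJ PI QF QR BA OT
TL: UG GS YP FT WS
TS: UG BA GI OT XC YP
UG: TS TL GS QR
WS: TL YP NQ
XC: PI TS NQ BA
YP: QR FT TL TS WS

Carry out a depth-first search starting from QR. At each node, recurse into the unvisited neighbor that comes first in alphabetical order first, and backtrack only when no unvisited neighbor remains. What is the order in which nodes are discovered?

Visit QR
QR → EJ
EJ → GS
GS → BA
BA → NQ
NQ → KW
KW → LD
LD → FT
FT → TL
TL → UG
UG → TS
TS → GI
TS → OT
OT → SF
SF → PI
PI → XC
SF → QF
TS → YP
YP → WS

QR, EJ, GS, BA, NQ, KW, LD, FT, TL, UG, TS, GI, OT, SF, PI, XC, QF, YP, WS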